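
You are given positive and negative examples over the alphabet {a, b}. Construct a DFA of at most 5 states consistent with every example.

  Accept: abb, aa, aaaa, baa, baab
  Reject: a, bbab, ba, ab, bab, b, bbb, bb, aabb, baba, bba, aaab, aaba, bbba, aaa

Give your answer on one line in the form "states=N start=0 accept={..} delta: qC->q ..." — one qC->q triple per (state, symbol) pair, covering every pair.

Grow the machine one transition at a time. Run the examples from 0; the earliest place one falls off (shortest prefix, ties alphabetical) gets sent to the lowest-numbered state that keeps every Accept/Reject pair distinguishable — a pair clashes when both reach the same state with identical unread suffix — and to a fresh state only if none does.
a: 0a undefined. 0a->0: no, abb/bb meet in 0 with "bb" left. Open state 1: 0a->1.
b: 0b undefined. 0b->0: ok.
aa: 1a undefined. 1a->0: no, aa/b meet in 0. 1a->1: no, abb/aabb meet in 1 with "bb" left. Open state 2: 1a->2.
ab: 1b undefined. 1b->0: no, abb/bbab meet in 0. 1b->1: no, abb/a meet in 1. 1b->2: no, aa/bbab meet in 2. Open state 3: 1b->3.
aaa: 2a undefined. 2a->0: no, aaaa/a meet in 1. 2a->1: ok.
aab: 2b undefined. 2b->0: no, baab/b meet in 0. 2b->1: no, aa/aaba meet in 2. 2b->2: no, aa/aabb meet in 2. 2b->3: no, abb/aabb meet in 3 with "b" left. Open state 4: 2b->4.
abb: 3b undefined. 3b->0: no, abb/b meet in 0. 3b->1: no, abb/a meet in 1. 3b->2: ok.
aaba: 4a undefined. 4a->0: ok.
aabb: 4b undefined. 4b->0: ok.
baba: 3a undefined. 3a->0: ok.
All examples now run through 5 states with every (state, symbol) defined. Accept strings end in {2,4}, Reject strings end in {0,1,3}; accept={2,4}.

states=5 start=0 accept={2,4} delta: 0a->1 0b->0 1a->2 1b->3 2a->1 2b->4 3a->0 3b->2 4a->0 4b->0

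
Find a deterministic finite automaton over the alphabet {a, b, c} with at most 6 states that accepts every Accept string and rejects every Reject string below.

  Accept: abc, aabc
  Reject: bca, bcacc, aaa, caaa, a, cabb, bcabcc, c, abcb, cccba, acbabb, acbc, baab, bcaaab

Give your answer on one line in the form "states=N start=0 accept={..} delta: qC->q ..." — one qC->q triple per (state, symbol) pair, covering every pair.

states=4 start=0 accept={2} delta: 0a->0 0b->1 0c->1 1a->0 1b->0 1c->2 2a->3 2b->0 2c->0 3a->0 3b->1 3c->0

Grow the machine one transition at a time. Run the examples from 0; the earliest place one falls off (shortest prefix, ties alphabetical) gets sent to the lowest-numbered state that keeps every Accept/Reject pair distinguishable — a pair clashes when both reach the same state with identical unread suffix — and to a fresh state only if none does.
a: 0a undefined. 0a->0: ok.
b: 0b undefined. 0b->0: no, abc/c meet in 0 with "c" left. Open state 1: 0b->1.
c: 0c undefined. 0c->0: no, abc/acbc meet in 1 with "c" left. 0c->1: ok.
ba: 1a undefined. 1a->0: ok.
bc: 1c undefined. 1c->0: no, abc/bca meet in 0. 1c->1: no, abc/bcacc meet in 1. Open state 2: 1c->2.
acb: 1b undefined. 1b->0: ok.
bca: 2a undefined. 2a->0: no, abc/bcacc meet in 2. 2a->1: no, abc/bcabcc meet in 2. 2a->2: no, abc/bca meet in 2. Open state 3: 2a->3.
ccc: 2c undefined. 2c->0: ok.
abcb: 2b undefined. 2b->0: ok.
bcaa: 3a undefined. 3a->0: ok.
bcab: 3b undefined. 3b->0: no, abc/bcabcc meet in 2. 3b->1: ok.
bcac: 3c undefined. 3c->0: ok.
All examples now run through 4 states with every (state, symbol) defined. Accept strings end in {2}, Reject strings end in {0,1,3}; accept={2}.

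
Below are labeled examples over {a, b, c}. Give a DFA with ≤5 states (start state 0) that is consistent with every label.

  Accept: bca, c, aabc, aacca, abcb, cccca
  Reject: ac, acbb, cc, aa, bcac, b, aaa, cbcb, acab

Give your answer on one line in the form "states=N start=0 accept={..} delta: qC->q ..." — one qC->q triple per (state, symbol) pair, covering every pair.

states=4 start=0 accept={2} delta: 0a->1 0b->0 0c->2 1a->0 1b->0 1c->0 2a->2 2b->2 2c->3 3a->2 3b->0 3c->0

Fold the examples into a partial DFA from state 0: repeatedly fix the first undefined (state, symbol) met by the shortest-then-alphabetical prefix, trying targets in increasing order and rejecting any under which an Accept and a Reject string meet in one state with the same remainder; add a state when all current targets are rejected. Accepting states are where Accept strings end.
a: 0a undefined. 0a->0: no, c/ac meet in 0 with "c" left. Open state 1: 0a->1.
b: 0b undefined. 0b->0: ok.
c: 0c undefined. 0c->0: no, c/cc meet in 0. 0c->1: no, bca/aa meet in 1 with "a" left. Open state 2: 0c->2.
aa: 1a undefined. 1a->0: ok.
ab: 1b undefined. 1b->0: ok.
ac: 1c undefined. 1c->0: ok.
cb: 2b undefined. 2b->0: no, abcb/ac meet in 0. 2b->1: no, abcb/aaa meet in 1. 2b->2: ok.
cc: 2c undefined. 2c->0: no, aacca/aaa meet in 1. 2c->1: no, aacca/ac meet in 0. 2c->2: no, c/cc meet in 2. Open state 3: 2c->3.
bca: 2a undefined. 2a->0: no, bca/ac meet in 0. 2a->1: no, bca/aaa meet in 1. 2a->2: ok.
ccc: 3c undefined. 3c->0: ok.
cbcb: 3b undefined. 3b->0: ok.
aacca: 3a undefined. 3a->0: no, aacca/ac meet in 0. 3a->1: no, aacca/aaa meet in 1. 3a->2: ok.
All examples now run through 4 states with every (state, symbol) defined. Accept strings end in {2}, Reject strings end in {0,1,3}; accept={2}.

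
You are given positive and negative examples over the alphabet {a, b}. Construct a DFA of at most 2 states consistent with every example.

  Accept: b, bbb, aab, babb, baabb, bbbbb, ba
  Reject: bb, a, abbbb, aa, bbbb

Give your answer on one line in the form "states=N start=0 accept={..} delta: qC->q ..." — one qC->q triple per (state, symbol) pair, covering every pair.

Grow the machine one transition at a time. Run the examples from 0; the earliest place one falls off (shortest prefix, ties alphabetical) gets sent to the lowest-numbered state that keeps every Accept/Reject pair distinguishable — a pair clashes when both reach the same state with identical unread suffix — and to a fresh state only if none does.
a: 0a undefined. 0a->0: ok.
b: 0b undefined. 0b->0: no, b/bb meet in 0. Open state 1: 0b->1.
ba: 1a undefined. 1a->0: no, babb/bb meet in 1 with "b" left. 1a->1: ok.
bb: 1b undefined. 1b->0: ok.
All examples now run through 2 states with every (state, symbol) defined. Accept strings end in {1}, Reject strings end in {0}; accept={1}.

states=2 start=0 accept={1} delta: 0a->0 0b->1 1a->1 1b->0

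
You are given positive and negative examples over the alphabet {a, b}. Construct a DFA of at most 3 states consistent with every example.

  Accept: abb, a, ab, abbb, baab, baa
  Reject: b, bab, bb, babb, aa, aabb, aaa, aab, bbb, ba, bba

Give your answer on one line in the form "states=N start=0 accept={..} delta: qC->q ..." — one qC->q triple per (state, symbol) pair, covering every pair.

Grow the machine one transition at a time. Run the examples from 0; the earliest place one falls off (shortest prefix, ties alphabetical) gets sent to the lowest-numbered state that keeps every Accept/Reject pair distinguishable — a pair clashes when both reach the same state with identical unread suffix — and to a fresh state only if none does.
a: 0a undefined. 0a->0: no, abb/bb meet in 0 with "bb" left. Open state 1: 0a->1.
b: 0b undefined. 0b->0: no, abb/babb meet in 1 with "bb" left. 0b->1: no, abb/bbb meet in 1 with "bb" left. Open state 2: 0b->2.
aa: 1a undefined. 1a->0: no, a/aaa meet in 1. 1a->1: no, abb/aabb meet in 1 with "bb" left. 1a->2: ok.
ab: 1b undefined. 1b->0: no, abb/b meet in 2. 1b->1: ok.
ba: 2a undefined. 2a->0: ok.
bb: 2b undefined. 2b->0: no, abb/bba meet in 1. 2b->1: no, abb/bb meet in 1. 2b->2: ok.
All examples now run through 3 states with every (state, symbol) defined. Accept strings end in {1}, Reject strings end in {0,2}; accept={1}.

states=3 start=0 accept={1} delta: 0a->1 0b->2 1a->2 1b->1 2a->0 2b->2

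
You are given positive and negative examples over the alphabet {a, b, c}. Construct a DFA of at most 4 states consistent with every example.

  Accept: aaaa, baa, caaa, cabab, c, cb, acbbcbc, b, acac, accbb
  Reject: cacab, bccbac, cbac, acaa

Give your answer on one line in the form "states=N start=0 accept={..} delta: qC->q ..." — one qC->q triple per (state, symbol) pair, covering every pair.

states=4 start=0 accept={0,1,2} delta: 0a->0 0b->0 0c->1 1a->2 1b->2 1c->1 2a->3 2b->0 2c->2 3a->0 3b->3 3c->3

Grow the machine one transition at a time. Run the examples from 0; the earliest place one falls off (shortest prefix, ties alphabetical) gets sent to the lowest-numbered state that keeps every Accept/Reject pair distinguishable — a pair clashes when both reach the same state with identical unread suffix — and to a fresh state only if none does.
a: 0a undefined. 0a->0: ok.
b: 0b undefined. 0b->0: ok.
c: 0c undefined. 0c->0: no, aaaa/cacab meet in 0. Open state 1: 0c->1.
ca: 1a undefined. 1a->0: no, aaaa/cacab meet in 0. 1a->1: no, caaa/acaa meet in 1. Open state 2: 1a->2.
cb: 1b undefined. 1b->0: no, c/cbac meet in 1. 1b->1: no, acac/cbac meet in 2 with "c" left. 1b->2: ok.
acc: 1c undefined. 1c->0: no, c/bccbac meet in 1. 1c->1: ok.
caa: 2a undefined. 2a->0: no, aaaa/acaa meet in 0. 2a->1: no, c/bccbac meet in 1. 2a->2: no, caaa/acaa meet in 2. Open state 3: 2a->3.
cab: 2b undefined. 2b->0: ok.
cac: 2c undefined. 2c->0: no, aaaa/cacab meet in 0. 2c->1: no, aaaa/cacab meet in 0. 2c->2: ok.
caaa: 3a undefined. 3a->0: ok.
cbac: 3c undefined. 3c->0: no, aaaa/bccbac meet in 0. 3c->1: no, c/bccbac meet in 1. 3c->2: no, cb/bccbac meet in 2. 3c->3: ok.
cacab: 3b undefined. 3b->0: no, aaaa/cacab meet in 0. 3b->1: no, c/cacab meet in 1. 3b->2: no, cb/cacab meet in 2. 3b->3: ok.
All examples now run through 4 states with every (state, symbol) defined. Accept strings end in {0,1,2}, Reject strings end in {3}; accept={0,1,2}.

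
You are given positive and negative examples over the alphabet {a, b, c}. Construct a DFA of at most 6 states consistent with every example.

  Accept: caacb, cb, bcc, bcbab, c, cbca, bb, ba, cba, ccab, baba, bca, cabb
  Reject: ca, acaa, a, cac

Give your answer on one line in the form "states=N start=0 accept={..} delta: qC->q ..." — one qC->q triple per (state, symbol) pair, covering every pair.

Grow the machine one transition at a time. Run the examples from 0; the earliest place one falls off (shortest prefix, ties alphabetical) gets sent to the lowest-numbered state that keeps every Accept/Reject pair distinguishable — a pair clashes when both reach the same state with identical unread suffix — and to a fresh state only if none does.
a: 0a undefined. 0a->0: ok.
b: 0b undefined. 0b->0: no, bb/a meet in 0. Open state 1: 0b->1.
c: 0c undefined. 0c->0: no, c/ca meet in 0. 0c->1: no, ba/ca meet in 1 with "a" left. Open state 2: 0c->2.
ba: 1a undefined. 1a->0: no, ba/a meet in 0. 1a->1: ok.
bb: 1b undefined. 1b->0: no, bb/a meet in 0. 1b->1: ok.
bc: 1c undefined. 1c->0: no, bca/a meet in 0. 1c->1: ok.
ca: 2a undefined. 2a->0: no, c/cac meet in 2. 2a->1: no, caacb/ca meet in 1. 2a->2: no, c/ca meet in 2. Open state 3: 2a->3.
cb: 2b undefined. 2b->0: no, cb/a meet in 0. 2b->1: ok.
cc: 2c undefined. 2c->0: ok.
caa: 3a undefined. 3a->0: ok.
cab: 3b undefined. 3b->0: ok.
cac: 3c undefined. 3c->0: ok.
All examples now run through 4 states with every (state, symbol) defined. Accept strings end in {1,2}, Reject strings end in {0,3}; accept={1,2}.

states=4 start=0 accept={1,2} delta: 0a->0 0b->1 0c->2 1a->1 1b->1 1c->1 2a->3 2b->1 2c->0 3a->0 3b->0 3c->0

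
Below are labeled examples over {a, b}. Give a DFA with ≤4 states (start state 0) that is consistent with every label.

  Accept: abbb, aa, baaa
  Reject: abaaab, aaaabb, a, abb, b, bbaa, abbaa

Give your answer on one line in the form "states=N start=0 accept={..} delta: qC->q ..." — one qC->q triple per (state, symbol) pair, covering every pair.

states=4 start=0 accept={0} delta: 0a->1 0b->1 1a->0 1b->2 2a->0 2b->3 3a->0 3b->0

Fold the examples into a partial DFA from state 0: repeatedly fix the first undefined (state, symbol) met by the shortest-then-alphabetical prefix, trying targets in increasing order and rejecting any under which an Accept and a Reject string meet in one state with the same remainder; add a state when all current targets are rejected. Accepting states are where Accept strings end.
a: 0a undefined. 0a->0: no, aa/a meet in 0. Open state 1: 0a->1.
b: 0b undefined. 0b->0: no, aa/bbaa meet in 1 with "a" left. 0b->1: ok.
aa: 1a undefined. 1a->0: ok.
ab: 1b undefined. 1b->0: no, abbb/abaaab meet in 0. 1b->1: no, abbb/abaaab meet in 1. Open state 2: 1b->2.
aba: 2a undefined. 2a->0: ok.
abb: 2b undefined. 2b->0: no, abbb/abaaab meet in 1. 2b->1: no, abbb/aaaabb meet in 2. 2b->2: no, abbb/aaaabb meet in 2. Open state 3: 2b->3.
abba: 3a undefined. 3a->0: ok.
abbb: 3b undefined. 3b->0: ok.
All examples now run through 4 states with every (state, symbol) defined. Accept strings end in {0}, Reject strings end in {1,2,3}; accept={0}.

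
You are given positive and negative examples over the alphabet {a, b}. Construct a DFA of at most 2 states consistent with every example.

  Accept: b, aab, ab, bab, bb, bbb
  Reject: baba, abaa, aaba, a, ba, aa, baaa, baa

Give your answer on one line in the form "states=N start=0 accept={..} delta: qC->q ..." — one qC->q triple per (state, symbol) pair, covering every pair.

State merging on the prefix tree: take the shortest (then alphabetical) example prefix whose next move is undefined and point that move at state 0, else 1, else 2, ...; a target is out if some Accept/Reject pair would then sit in one state with the same input left (inseparable). If every existing state is out, open a new one.
a: 0a undefined. 0a->0: ok.
b: 0b undefined. 0b->0: no, b/baba meet in 0. Open state 1: 0b->1.
ba: 1a undefined. 1a->0: ok.
bb: 1b undefined. 1b->0: no, bb/baba meet in 0. 1b->1: ok.
All examples now run through 2 states with every (state, symbol) defined. Accept strings end in {1}, Reject strings end in {0}; accept={1}.

states=2 start=0 accept={1} delta: 0a->0 0b->1 1a->0 1b->1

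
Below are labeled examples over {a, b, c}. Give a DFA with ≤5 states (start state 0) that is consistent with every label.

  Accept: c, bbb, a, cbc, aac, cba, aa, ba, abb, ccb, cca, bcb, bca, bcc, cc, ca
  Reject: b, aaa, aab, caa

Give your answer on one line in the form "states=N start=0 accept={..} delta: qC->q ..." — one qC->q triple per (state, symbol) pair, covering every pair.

State merging on the prefix tree: take the shortest (then alphabetical) example prefix whose next move is undefined and point that move at state 0, else 1, else 2, ...; a target is out if some Accept/Reject pair would then sit in one state with the same input left (inseparable). If every existing state is out, open a new one.
a: 0a undefined. 0a->0: no, a/aaa meet in 0. Open state 1: 0a->1.
b: 0b undefined. 0b->0: no, bbb/b meet in 0. 0b->1: no, a/b meet in 1. Open state 2: 0b->2.
c: 0c undefined. 0c->0: no, aa/caa meet in 1 with "a" left. 0c->1: ok.
aa: 1a undefined. 1a->0: no, c/aaa meet in 1. 1a->1: no, c/aaa meet in 1. 1a->2: no, aa/b meet in 2. Open state 3: 1a->3.
ab: 1b undefined. 1b->0: no, abb/b meet in 2. 1b->1: ok.
ba: 2a undefined. 2a->0: ok.
bb: 2b undefined. 2b->0: no, bbb/b meet in 2. 2b->1: ok.
bc: 2c undefined. 2c->0: no, bcb/b meet in 2. 2c->1: ok.
cc: 1c undefined. 1c->0: no, ccb/b meet in 2. 1c->1: ok.
aaa: 3a undefined. 3a->0: no, ba/aaa meet in 0. 3a->1: no, c/aaa meet in 1. 3a->2: ok.
aab: 3b undefined. 3b->0: no, ba/aab meet in 0. 3b->1: no, c/aab meet in 1. 3b->2: ok.
aac: 3c undefined. 3c->0: ok.
All examples now run through 4 states with every (state, symbol) defined. Accept strings end in {0,1,3}, Reject strings end in {2}; accept={0,1,3}.

states=4 start=0 accept={0,1,3} delta: 0a->1 0b->2 0c->1 1a->3 1b->1 1c->1 2a->0 2b->1 2c->1 3a->2 3b->2 3c->0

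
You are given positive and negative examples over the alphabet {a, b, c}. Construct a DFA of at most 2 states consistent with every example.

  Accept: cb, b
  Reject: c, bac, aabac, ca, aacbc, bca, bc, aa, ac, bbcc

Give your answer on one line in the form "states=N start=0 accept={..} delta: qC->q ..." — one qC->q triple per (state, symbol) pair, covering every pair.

states=2 start=0 accept={1} delta: 0a->0 0b->1 0c->0 1a->0 1b->0 1c->0

Fold the examples into a partial DFA from state 0: repeatedly fix the first undefined (state, symbol) met by the shortest-then-alphabetical prefix, trying targets in increasing order and rejecting any under which an Accept and a Reject string meet in one state with the same remainder; add a state when all current targets are rejected. Accepting states are where Accept strings end.
a: 0a undefined. 0a->0: ok.
b: 0b undefined. 0b->0: no, b/aa meet in 0. Open state 1: 0b->1.
c: 0c undefined. 0c->0: ok.
ba: 1a undefined. 1a->0: ok.
bb: 1b undefined. 1b->0: ok.
bc: 1c undefined. 1c->0: ok.
All examples now run through 2 states with every (state, symbol) defined. Accept strings end in {1}, Reject strings end in {0}; accept={1}.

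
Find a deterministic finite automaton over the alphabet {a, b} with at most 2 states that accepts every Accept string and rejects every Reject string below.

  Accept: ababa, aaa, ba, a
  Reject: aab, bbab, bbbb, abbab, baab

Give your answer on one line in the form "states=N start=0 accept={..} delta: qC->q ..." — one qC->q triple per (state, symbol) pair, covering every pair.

Fold the examples into a partial DFA from state 0: repeatedly fix the first undefined (state, symbol) met by the shortest-then-alphabetical prefix, trying targets in increasing order and rejecting any under which an Accept and a Reject string meet in one state with the same remainder; add a state when all current targets are rejected. Accepting states are where Accept strings end.
a: 0a undefined. 0a->0: ok.
b: 0b undefined. 0b->0: no, ababa/aab meet in 0. Open state 1: 0b->1.
ba: 1a undefined. 1a->0: ok.
bb: 1b undefined. 1b->0: no, ababa/bbbb meet in 0. 1b->1: ok.
All examples now run through 2 states with every (state, symbol) defined. Accept strings end in {0}, Reject strings end in {1}; accept={0}.

states=2 start=0 accept={0} delta: 0a->0 0b->1 1a->0 1b->1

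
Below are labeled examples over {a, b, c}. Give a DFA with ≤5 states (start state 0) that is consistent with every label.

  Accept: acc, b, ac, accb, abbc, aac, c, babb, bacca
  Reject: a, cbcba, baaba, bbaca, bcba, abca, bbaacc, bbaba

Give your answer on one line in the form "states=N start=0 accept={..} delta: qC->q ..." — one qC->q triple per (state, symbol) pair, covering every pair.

states=4 start=0 accept={1,2} delta: 0a->0 0b->1 0c->1 1a->1 1b->2 1c->2 2a->3 2b->2 2c->1 3a->3 3b->0 3c->3

Fold the examples into a partial DFA from state 0: repeatedly fix the first undefined (state, symbol) met by the shortest-then-alphabetical prefix, trying targets in increasing order and rejecting any under which an Accept and a Reject string meet in one state with the same remainder; add a state when all current targets are rejected. Accepting states are where Accept strings end.
a: 0a undefined. 0a->0: ok.
b: 0b undefined. 0b->0: no, acc/bbaacc meet in 0 with "cc" left. Open state 1: 0b->1.
c: 0c undefined. 0c->0: no, acc/a meet in 0. 0c->1: ok.
ba: 1a undefined. 1a->0: no, bacca/abca meet in 1 with "ca" left. 1a->1: ok.
bb: 1b undefined. 1b->0: no, acc/bbaacc meet in 1 with "c" left. 1b->1: no, b/baaba meet in 1. Open state 2: 1b->2.
bc: 1c undefined. 1c->0: no, acc/a meet in 0. 1c->1: no, acc/abca meet in 1. 1c->2: ok.
bba: 2a undefined. 2a->0: no, acc/bbaacc meet in 2. 2a->1: no, b/baaba meet in 1. 2a->2: no, acc/baaba meet in 2. Open state 3: 2a->3.
bcb: 2b undefined. 2b->0: no, accb/a meet in 0. 2b->1: no, b/bcba meet in 1. 2b->2: ok.
cbc: 2c undefined. 2c->0: no, b/cbcba meet in 1. 2c->1: ok.
bbaa: 3a undefined. 3a->0: no, acc/bbaacc meet in 2. 3a->1: no, b/bbaacc meet in 1. 3a->2: no, acc/bbaacc meet in 2. 3a->3: ok.
bbab: 3b undefined. 3b->0: ok.
bbac: 3c undefined. 3c->0: no, b/bbaacc meet in 1. 3c->1: no, acc/bbaacc meet in 2. 3c->2: no, b/bbaacc meet in 1. 3c->3: ok.
All examples now run through 4 states with every (state, symbol) defined. Accept strings end in {1,2}, Reject strings end in {0,3}; accept={1,2}.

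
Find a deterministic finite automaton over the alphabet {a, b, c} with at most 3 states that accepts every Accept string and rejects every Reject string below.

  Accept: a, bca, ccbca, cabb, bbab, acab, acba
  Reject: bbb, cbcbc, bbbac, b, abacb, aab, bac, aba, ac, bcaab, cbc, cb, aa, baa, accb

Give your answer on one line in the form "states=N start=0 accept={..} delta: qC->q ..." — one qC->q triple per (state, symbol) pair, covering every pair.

Fold the examples into a partial DFA from state 0: repeatedly fix the first undefined (state, symbol) met by the shortest-then-alphabetical prefix, trying targets in increasing order and rejecting any under which an Accept and a Reject string meet in one state with the same remainder; add a state when all current targets are rejected. Accepting states are where Accept strings end.
a: 0a undefined. 0a->0: no, a/aa meet in 0. Open state 1: 0a->1.
b: 0b undefined. 0b->0: ok.
c: 0c undefined. 0c->0: ok.
aa: 1a undefined. 1a->0: ok.
ab: 1b undefined. 1b->0: no, a/aba meet in 1. 1b->1: ok.
ac: 1c undefined. 1c->0: ok.
All examples now run through 2 states with every (state, symbol) defined. Accept strings end in {1}, Reject strings end in {0}; accept={1}.

states=2 start=0 accept={1} delta: 0a->1 0b->0 0c->0 1a->0 1b->1 1c->0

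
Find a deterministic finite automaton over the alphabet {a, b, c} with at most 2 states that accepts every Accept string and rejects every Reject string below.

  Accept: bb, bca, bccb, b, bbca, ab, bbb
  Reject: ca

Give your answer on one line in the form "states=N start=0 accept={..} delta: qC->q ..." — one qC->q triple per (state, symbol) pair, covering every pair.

states=2 start=0 accept={1} delta: 0a->0 0b->1 0c->0 1a->1 1b->1 1c->1

Grow the machine one transition at a time. Run the examples from 0; the earliest place one falls off (shortest prefix, ties alphabetical) gets sent to the lowest-numbered state that keeps every Accept/Reject pair distinguishable — a pair clashes when both reach the same state with identical unread suffix — and to a fresh state only if none does.
a: 0a undefined. 0a->0: ok.
b: 0b undefined. 0b->0: no, bca/ca meet in 0 with "ca" left. Open state 1: 0b->1.
c: 0c undefined. 0c->0: ok.
bb: 1b undefined. 1b->0: no, bb/ca meet in 0. 1b->1: ok.
bc: 1c undefined. 1c->0: no, bca/ca meet in 0. 1c->1: ok.
bca: 1a undefined. 1a->0: no, bca/ca meet in 0. 1a->1: ok.
All examples now run through 2 states with every (state, symbol) defined. Accept strings end in {1}, Reject strings end in {0}; accept={1}.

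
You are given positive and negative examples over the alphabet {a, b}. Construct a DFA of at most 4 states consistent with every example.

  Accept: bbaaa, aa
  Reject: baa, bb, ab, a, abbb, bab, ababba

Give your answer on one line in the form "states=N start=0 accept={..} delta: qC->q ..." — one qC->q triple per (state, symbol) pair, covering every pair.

State merging on the prefix tree: take the shortest (then alphabetical) example prefix whose next move is undefined and point that move at state 0, else 1, else 2, ...; a target is out if some Accept/Reject pair would then sit in one state with the same input left (inseparable). If every existing state is out, open a new one.
a: 0a undefined. 0a->0: no, aa/a meet in 0. Open state 1: 0a->1.
b: 0b undefined. 0b->0: no, aa/baa meet in 1 with "a" left. 0b->1: ok.
aa: 1a undefined. 1a->0: ok.
ab: 1b undefined. 1b->0: no, bbaaa/baa meet in 1. 1b->1: no, bbaaa/ababba meet in 0. Open state 2: 1b->2.
aba: 2a undefined. 2a->0: no, bbaaa/ababba meet in 0. 2a->1: no, bbaaa/baa meet in 1. 2a->2: no, bbaaa/bb meet in 2. Open state 3: 2a->3.
abb: 2b undefined. 2b->0: ok.
abab: 3b undefined. 3b->0: no, aa/ababba meet in 0. 3b->1: ok.
bbaa: 3a undefined. 3a->0: no, bbaaa/baa meet in 1. 3a->1: ok.
All examples now run through 4 states with every (state, symbol) defined. Accept strings end in {0}, Reject strings end in {1,2,3}; accept={0}.

states=4 start=0 accept={0} delta: 0a->1 0b->1 1a->0 1b->2 2a->3 2b->0 3a->1 3b->1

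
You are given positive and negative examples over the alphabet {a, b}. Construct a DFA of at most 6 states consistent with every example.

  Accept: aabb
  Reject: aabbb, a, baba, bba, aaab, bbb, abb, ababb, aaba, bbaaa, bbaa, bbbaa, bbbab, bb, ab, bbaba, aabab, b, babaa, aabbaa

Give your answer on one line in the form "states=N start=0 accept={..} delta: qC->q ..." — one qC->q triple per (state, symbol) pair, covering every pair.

Fold the examples into a partial DFA from state 0: repeatedly fix the first undefined (state, symbol) met by the shortest-then-alphabetical prefix, trying targets in increasing order and rejecting any under which an Accept and a Reject string meet in one state with the same remainder; add a state when all current targets are rejected. Accepting states are where Accept strings end.
a: 0a undefined. 0a->0: no, aabb/abb meet in 0 with "bb" left. Open state 1: 0a->1.
b: 0b undefined. 0b->0: ok.
aa: 1a undefined. 1a->0: no, aabb/aabbb meet in 0. 1a->1: no, aabb/abb meet in 1 with "bb" left. Open state 2: 1a->2.
ab: 1b undefined. 1b->0: ok.
aaa: 2a undefined. 2a->0: ok.
aab: 2b undefined. 2b->0: no, aabb/aabbb meet in 0. 2b->1: no, aabb/aabbb meet in 0. 2b->2: no, aabb/aabbb meet in 2. Open state 3: 2b->3.
aaba: 3a undefined. 3a->0: ok.
aabb: 3b undefined. 3b->0: no, aabb/aabbb meet in 0. 3b->1: no, aabb/a meet in 1. 3b->2: no, aabb/bbaa meet in 2. 3b->3: no, aabb/aabbb meet in 3. Open state 4: 3b->4.
aabba: 4a undefined. 4a->0: ok.
aabbb: 4b undefined. 4b->0: ok.
All examples now run through 5 states with every (state, symbol) defined. Accept strings end in {4}, Reject strings end in {0,1,2}; accept={4}.

states=5 start=0 accept={4} delta: 0a->1 0b->0 1a->2 1b->0 2a->0 2b->3 3a->0 3b->4 4a->0 4b->0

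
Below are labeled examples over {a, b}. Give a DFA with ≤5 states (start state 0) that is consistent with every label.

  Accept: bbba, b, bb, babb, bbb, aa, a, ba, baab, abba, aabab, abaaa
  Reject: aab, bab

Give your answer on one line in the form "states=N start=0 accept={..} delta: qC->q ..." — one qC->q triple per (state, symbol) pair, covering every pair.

State merging on the prefix tree: take the shortest (then alphabetical) example prefix whose next move is undefined and point that move at state 0, else 1, else 2, ...; a target is out if some Accept/Reject pair would then sit in one state with the same input left (inseparable). If every existing state is out, open a new one.
a: 0a undefined. 0a->0: no, b/aab meet in 0 with "b" left. Open state 1: 0a->1.
b: 0b undefined. 0b->0: no, baab/aab meet in 1 with "ab" left. 0b->1: ok.
aa: 1a undefined. 1a->0: no, b/aab meet in 1. 1a->1: no, bb/aab meet in 1 with "b" left. Open state 2: 1a->2.
ab: 1b undefined. 1b->0: ok.
aab: 2b undefined. 2b->0: no, bb/aab meet in 0. 2b->1: no, b/aab meet in 1. 2b->2: no, bbba/aab meet in 2. Open state 3: 2b->3.
baa: 2a undefined. 2a->0: ok.
aaba: 3a undefined. 3a->0: ok.
babb: 3b undefined. 3b->0: ok.
All examples now run through 4 states with every (state, symbol) defined. Accept strings end in {0,1,2}, Reject strings end in {3}; accept={0,1,2}.

states=4 start=0 accept={0,1,2} delta: 0a->1 0b->1 1a->2 1b->0 2a->0 2b->3 3a->0 3b->0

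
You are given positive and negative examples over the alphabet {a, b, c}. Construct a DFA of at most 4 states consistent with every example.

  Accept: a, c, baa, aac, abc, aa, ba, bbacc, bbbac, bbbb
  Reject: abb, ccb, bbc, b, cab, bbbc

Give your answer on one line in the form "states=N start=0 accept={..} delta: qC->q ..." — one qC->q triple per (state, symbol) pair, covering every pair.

states=4 start=0 accept={0} delta: 0a->0 0b->1 0c->0 1a->0 1b->2 1c->0 2a->0 2b->3 2c->1 3a->0 3b->0 3c->1

Grow the machine one transition at a time. Run the examples from 0; the earliest place one falls off (shortest prefix, ties alphabetical) gets sent to the lowest-numbered state that keeps every Accept/Reject pair distinguishable — a pair clashes when both reach the same state with identical unread suffix — and to a fresh state only if none does.
a: 0a undefined. 0a->0: ok.
b: 0b undefined. 0b->0: no, a/abb meet in 0. Open state 1: 0b->1.
c: 0c undefined. 0c->0: ok.
ba: 1a undefined. 1a->0: ok.
bb: 1b undefined. 1b->0: no, a/abb meet in 0. 1b->1: no, abc/bbc meet in 1 with "c" left. Open state 2: 1b->2.
abc: 1c undefined. 1c->0: ok.
bba: 2a undefined. 2a->0: ok.
bbb: 2b undefined. 2b->0: no, a/bbbc meet in 0. 2b->1: no, a/bbbc meet in 0. 2b->2: no, bbbb/abb meet in 2. Open state 3: 2b->3.
bbc: 2c undefined. 2c->0: no, a/bbc meet in 0. 2c->1: ok.
bbba: 3a undefined. 3a->0: ok.
bbbb: 3b undefined. 3b->0: ok.
bbbc: 3c undefined. 3c->0: no, a/bbbc meet in 0. 3c->1: ok.
All examples now run through 4 states with every (state, symbol) defined. Accept strings end in {0}, Reject strings end in {1,2}; accept={0}.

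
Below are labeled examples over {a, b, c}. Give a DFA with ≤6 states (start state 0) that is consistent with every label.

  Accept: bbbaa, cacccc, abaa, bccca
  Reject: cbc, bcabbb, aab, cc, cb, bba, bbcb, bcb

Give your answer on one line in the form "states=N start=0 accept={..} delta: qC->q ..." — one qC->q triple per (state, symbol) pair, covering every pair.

Grow the machine one transition at a time. Run the examples from 0; the earliest place one falls off (shortest prefix, ties alphabetical) gets sent to the lowest-numbered state that keeps every Accept/Reject pair distinguishable — a pair clashes when both reach the same state with identical unread suffix — and to a fresh state only if none does.
a: 0a undefined. 0a->0: ok.
b: 0b undefined. 0b->0: no, bbbaa/aab meet in 0. Open state 1: 0b->1.
c: 0c undefined. 0c->0: no, cacccc/cc meet in 0. 0c->1: ok.
bb: 1b undefined. 1b->0: ok.
bc: 1c undefined. 1c->0: no, bccca/cc meet in 0. 1c->1: ok.
ca: 1a undefined. 1a->0: no, bbbaa/cb meet in 0. 1a->1: no, bbbaa/cbc meet in 1. Open state 2: 1a->2.
cac: 2c undefined. 2c->0: no, cacccc/cbc meet in 1. 2c->1: no, cacccc/cbc meet in 1. 2c->2: ok.
abaa: 2a undefined. 2a->0: no, bbbaa/cb meet in 0. 2a->1: no, bbbaa/cbc meet in 1. 2a->2: ok.
bcab: 2b undefined. 2b->0: ok.
All examples now run through 3 states with every (state, symbol) defined. Accept strings end in {2}, Reject strings end in {0,1}; accept={2}.

states=3 start=0 accept={2} delta: 0a->0 0b->1 0c->1 1a->2 1b->0 1c->1 2a->2 2b->0 2c->2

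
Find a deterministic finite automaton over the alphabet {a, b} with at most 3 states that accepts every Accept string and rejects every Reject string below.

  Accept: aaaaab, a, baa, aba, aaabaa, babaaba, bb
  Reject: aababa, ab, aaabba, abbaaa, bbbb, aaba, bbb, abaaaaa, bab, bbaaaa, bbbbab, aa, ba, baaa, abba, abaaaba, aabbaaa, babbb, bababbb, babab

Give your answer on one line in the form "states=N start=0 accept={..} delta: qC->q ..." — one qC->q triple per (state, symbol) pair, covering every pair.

states=3 start=0 accept={1} delta: 0a->1 0b->2 1a->2 1b->0 2a->0 2b->1

State merging on the prefix tree: take the shortest (then alphabetical) example prefix whose next move is undefined and point that move at state 0, else 1, else 2, ...; a target is out if some Accept/Reject pair would then sit in one state with the same input left (inseparable). If every existing state is out, open a new one.
a: 0a undefined. 0a->0: no, aaaaab/ab meet in 0 with "b" left. Open state 1: 0a->1.
b: 0b undefined. 0b->0: no, a/ba meet in 1. 0b->1: no, bb/ab meet in 1 with "b" left. Open state 2: 0b->2.
aa: 1a undefined. 1a->0: no, aaaaab/ab meet in 1 with "b" left. 1a->1: no, aaaaab/ab meet in 1 with "b" left. 1a->2: ok.
ab: 1b undefined. 1b->0: ok.
ba: 2a undefined. 2a->0: ok.
bb: 2b undefined. 2b->0: no, aaaaab/ab meet in 0. 2b->1: ok.
All examples now run through 3 states with every (state, symbol) defined. Accept strings end in {1}, Reject strings end in {0,2}; accept={1}.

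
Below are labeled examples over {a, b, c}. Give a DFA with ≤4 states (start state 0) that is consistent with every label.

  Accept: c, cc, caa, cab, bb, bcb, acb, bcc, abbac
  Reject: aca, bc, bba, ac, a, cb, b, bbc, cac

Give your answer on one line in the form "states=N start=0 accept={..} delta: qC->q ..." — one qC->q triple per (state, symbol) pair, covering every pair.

states=4 start=0 accept={0,2} delta: 0a->1 0b->1 0c->0 1a->0 1b->2 1c->3 2a->1 2b->1 2c->1 3a->1 3b->0 3c->0

State merging on the prefix tree: take the shortest (then alphabetical) example prefix whose next move is undefined and point that move at state 0, else 1, else 2, ...; a target is out if some Accept/Reject pair would then sit in one state with the same input left (inseparable). If every existing state is out, open a new one.
a: 0a undefined. 0a->0: no, c/ac meet in 0 with "c" left. Open state 1: 0a->1.
b: 0b undefined. 0b->0: no, c/bc meet in 0 with "c" left. 0b->1: ok.
c: 0c undefined. 0c->0: ok.
ab: 1b undefined. 1b->0: no, c/bbc meet in 0. 1b->1: no, caa/bba meet in 1 with "a" left. Open state 2: 1b->2.
ac: 1c undefined. 1c->0: no, c/bc meet in 0. 1c->1: no, caa/aca meet in 1 with "a" left. 1c->2: no, cab/bc meet in 2. Open state 3: 1c->3.
abb: 2b undefined. 2b->0: no, abbac/bc meet in 3. 2b->1: ok.
aca: 3a undefined. 3a->0: no, c/aca meet in 0. 3a->1: ok.
acb: 3b undefined. 3b->0: ok.
bba: 2a undefined. 2a->0: no, c/bba meet in 0. 2a->1: ok.
bbc: 2c undefined. 2c->0: no, c/bbc meet in 0. 2c->1: ok.
bcc: 3c undefined. 3c->0: ok.
caa: 1a undefined. 1a->0: ok.
All examples now run through 4 states with every (state, symbol) defined. Accept strings end in {0,2}, Reject strings end in {1,3}; accept={0,2}.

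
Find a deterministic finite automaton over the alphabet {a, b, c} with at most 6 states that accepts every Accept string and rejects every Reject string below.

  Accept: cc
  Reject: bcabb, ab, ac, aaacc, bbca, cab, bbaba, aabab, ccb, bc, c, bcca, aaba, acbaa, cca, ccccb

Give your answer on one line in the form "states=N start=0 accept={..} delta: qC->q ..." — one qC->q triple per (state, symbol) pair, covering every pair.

Grow the machine one transition at a time. Run the examples from 0; the earliest place one falls off (shortest prefix, ties alphabetical) gets sent to the lowest-numbered state that keeps every Accept/Reject pair distinguishable — a pair clashes when both reach the same state with identical unread suffix — and to a fresh state only if none does.
a: 0a undefined. 0a->0: no, cc/aaacc meet in 0 with "cc" left. Open state 1: 0a->1.
b: 0b undefined. 0b->0: ok.
c: 0c undefined. 0c->0: no, cc/ccb meet in 0. 0c->1: no, cc/ac meet in 1 with "c" left. Open state 2: 0c->2.
aa: 1a undefined. 1a->0: ok.
ab: 1b undefined. 1b->0: ok.
ac: 1c undefined. 1c->0: ok.
ca: 2a undefined. 2a->0: ok.
cc: 2c undefined. 2c->0: no, cc/bcabb meet in 0. 2c->1: no, cc/bbaba meet in 1. 2c->2: no, cc/aaacc meet in 2. Open state 3: 2c->3.
cca: 3a undefined. 3a->0: ok.
ccb: 3b undefined. 3b->0: ok.
ccc: 3c undefined. 3c->0: ok.
ccccb: 2b undefined. 2b->0: ok.
All examples now run through 4 states with every (state, symbol) defined. Accept strings end in {3}, Reject strings end in {0,1,2}; accept={3}.

states=4 start=0 accept={3} delta: 0a->1 0b->0 0c->2 1a->0 1b->0 1c->0 2a->0 2b->0 2c->3 3a->0 3b->0 3c->0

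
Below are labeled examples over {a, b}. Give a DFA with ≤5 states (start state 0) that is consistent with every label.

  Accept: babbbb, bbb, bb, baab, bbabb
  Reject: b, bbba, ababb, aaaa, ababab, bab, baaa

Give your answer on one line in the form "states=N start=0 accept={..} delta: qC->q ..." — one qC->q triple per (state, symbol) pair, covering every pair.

Grow the machine one transition at a time. Run the examples from 0; the earliest place one falls off (shortest prefix, ties alphabetical) gets sent to the lowest-numbered state that keeps every Accept/Reject pair distinguishable — a pair clashes when both reach the same state with identical unread suffix — and to a fresh state only if none does.
a: 0a undefined. 0a->0: ok.
b: 0b undefined. 0b->0: no, babbbb/b meet in 0. Open state 1: 0b->1.
ba: 1a undefined. 1a->0: no, bb/ababb meet in 1 with "b" left. 1a->1: no, bbb/ababb meet in 1 with "bb" left. Open state 2: 1a->2.
bb: 1b undefined. 1b->0: no, bbb/b meet in 1. 1b->1: no, bbb/b meet in 1. 1b->2: no, bbb/bab meet in 2 with "b" left. Open state 3: 1b->3.
baa: 2a undefined. 2a->0: no, baab/b meet in 1. 2a->1: ok.
bab: 2b undefined. 2b->0: ok.
bba: 3a undefined. 3a->0: ok.
bbb: 3b undefined. 3b->0: no, babbbb/bbba meet in 0. 3b->1: no, babbbb/b meet in 1. 3b->2: no, babbbb/baaa meet in 2. 3b->3: ok.
All examples now run through 4 states with every (state, symbol) defined. Accept strings end in {3}, Reject strings end in {0,1,2}; accept={3}.

states=4 start=0 accept={3} delta: 0a->0 0b->1 1a->2 1b->3 2a->1 2b->0 3a->0 3b->3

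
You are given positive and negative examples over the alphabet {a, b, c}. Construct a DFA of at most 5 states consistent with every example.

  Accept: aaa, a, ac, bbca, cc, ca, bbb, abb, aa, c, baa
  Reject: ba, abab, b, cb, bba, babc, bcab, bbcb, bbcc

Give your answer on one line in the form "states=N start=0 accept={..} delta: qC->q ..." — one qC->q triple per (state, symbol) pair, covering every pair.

Fold the examples into a partial DFA from state 0: repeatedly fix the first undefined (state, symbol) met by the shortest-then-alphabetical prefix, trying targets in increasing order and rejecting any under which an Accept and a Reject string meet in one state with the same remainder; add a state when all current targets are rejected. Accepting states are where Accept strings end.
a: 0a undefined. 0a->0: ok.
b: 0b undefined. 0b->0: no, aaa/ba meet in 0. Open state 1: 0b->1.
c: 0c undefined. 0c->0: ok.
ba: 1a undefined. 1a->0: no, aaa/ba meet in 0. 1a->1: no, abb/abab meet in 1 with "b" left. Open state 2: 1a->2.
bb: 1b undefined. 1b->0: no, aaa/bba meet in 0. 1b->1: no, bbb/b meet in 1. 1b->2: no, bbb/abab meet in 2 with "b" left. Open state 3: 1b->3.
bc: 1c undefined. 1c->0: ok.
baa: 2a undefined. 2a->0: ok.
bab: 2b undefined. 2b->0: no, aaa/abab meet in 0. 2b->1: no, aaa/babc meet in 0. 2b->2: ok.
bba: 3a undefined. 3a->0: no, aaa/bba meet in 0. 3a->1: ok.
bbb: 3b undefined. 3b->0: ok.
bbc: 3c undefined. 3c->0: no, aaa/bbcc meet in 0. 3c->1: no, aaa/bbcc meet in 0. 3c->2: ok.
babc: 2c undefined. 2c->0: no, aaa/babc meet in 0. 2c->1: ok.
All examples now run through 4 states with every (state, symbol) defined. Accept strings end in {0,3}, Reject strings end in {1,2}; accept={0,3}.

states=4 start=0 accept={0,3} delta: 0a->0 0b->1 0c->0 1a->2 1b->3 1c->0 2a->0 2b->2 2c->1 3a->1 3b->0 3c->2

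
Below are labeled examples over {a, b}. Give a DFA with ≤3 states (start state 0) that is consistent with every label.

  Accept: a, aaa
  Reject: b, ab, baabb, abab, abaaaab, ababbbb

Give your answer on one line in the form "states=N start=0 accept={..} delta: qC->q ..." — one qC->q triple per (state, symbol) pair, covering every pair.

states=2 start=0 accept={0} delta: 0a->0 0b->1 1a->0 1b->1

State merging on the prefix tree: take the shortest (then alphabetical) example prefix whose next move is undefined and point that move at state 0, else 1, else 2, ...; a target is out if some Accept/Reject pair would then sit in one state with the same input left (inseparable). If every existing state is out, open a new one.
a: 0a undefined. 0a->0: ok.
b: 0b undefined. 0b->0: no, a/b meet in 0. Open state 1: 0b->1.
ba: 1a undefined. 1a->0: ok.
ababb: 1b undefined. 1b->0: no, a/baabb meet in 0. 1b->1: ok.
All examples now run through 2 states with every (state, symbol) defined. Accept strings end in {0}, Reject strings end in {1}; accept={0}.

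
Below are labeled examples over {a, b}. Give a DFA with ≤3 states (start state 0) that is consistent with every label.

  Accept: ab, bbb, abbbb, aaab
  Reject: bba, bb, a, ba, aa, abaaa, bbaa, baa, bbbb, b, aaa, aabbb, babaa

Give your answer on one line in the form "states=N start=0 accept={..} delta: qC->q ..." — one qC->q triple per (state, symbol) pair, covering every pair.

states=3 start=0 accept={0} delta: 0a->1 0b->2 1a->1 1b->0 2a->1 2b->1

Grow the machine one transition at a time. Run the examples from 0; the earliest place one falls off (shortest prefix, ties alphabetical) gets sent to the lowest-numbered state that keeps every Accept/Reject pair distinguishable — a pair clashes when both reach the same state with identical unread suffix — and to a fresh state only if none does.
a: 0a undefined. 0a->0: no, ab/b meet in 0 with "b" left. Open state 1: 0a->1.
b: 0b undefined. 0b->0: no, bbb/bb meet in 0. 0b->1: no, ab/bb meet in 1 with "b" left. Open state 2: 0b->2.
aa: 1a undefined. 1a->0: no, bbb/aabbb meet in 2 with "bb" left. 1a->1: ok.
ab: 1b undefined. 1b->0: ok.
ba: 2a undefined. 2a->0: no, ab/ba meet in 0. 2a->1: ok.
bb: 2b undefined. 2b->0: no, ab/bb meet in 0. 2b->1: ok.
All examples now run through 3 states with every (state, symbol) defined. Accept strings end in {0}, Reject strings end in {1,2}; accept={0}.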